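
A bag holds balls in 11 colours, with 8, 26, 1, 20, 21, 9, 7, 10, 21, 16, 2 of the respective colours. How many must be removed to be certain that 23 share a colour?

138

In the worst case you take as many as possible of each colour without reaching 23: 8 + 22 + 1 + 20 + 21 + 9 + 7 + 10 + 21 + 16 + 2 = 137.
The next one must give 23 of some colour, so 137 + 1 = 138.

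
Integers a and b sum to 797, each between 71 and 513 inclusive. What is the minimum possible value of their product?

ab = a(797 − a) is concave in a, so over [284, 513] it is minimized at an endpoint.
At the endpoint a = 284, b = 797 − 284 = 513, so ab = 284 × 513 = 145692.

145692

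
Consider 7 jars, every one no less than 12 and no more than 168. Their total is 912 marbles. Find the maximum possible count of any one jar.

To make one jar as large as possible, make the other 6 as small as possible.
The other 6 contribute at least 6 × 12 = 72, leaving at most 912 − 72 = 840.
But each jar is capped at 168, so the maximum is 168.
Achievable: one at 168 and the other 6 totalling 744, which fits since 6 × 12 ≤ 744 ≤ 6 × 168.

168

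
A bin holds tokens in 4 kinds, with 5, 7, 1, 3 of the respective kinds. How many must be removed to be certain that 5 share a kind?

In the worst case you take as many as possible of each kind without reaching 5: 4 + 4 + 1 + 3 = 12.
The next one must give 5 of some kind, so 12 + 1 = 13.

13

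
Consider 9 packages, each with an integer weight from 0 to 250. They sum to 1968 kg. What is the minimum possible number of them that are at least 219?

If only k of them are at least 219, the other 9 − k are at most 218, so the total is at most k·250 + (9 − k)·218.
This must reach 1968, so k·250 + (9 − k)·218 ≥ 1968, giving k ≥ 1.
Exactly 1 works: 1 value at 250 and 8 at 218 total 1994; lower one of the high values by 26 (still ≥ 219) to hit 1968.

1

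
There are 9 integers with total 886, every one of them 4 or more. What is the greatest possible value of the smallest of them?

If every one of the 9 were at least 99, the total would be at least 9 × 99 = 891 > 886.
Equality holds with 5 values of 98 and 4 values of 99.

98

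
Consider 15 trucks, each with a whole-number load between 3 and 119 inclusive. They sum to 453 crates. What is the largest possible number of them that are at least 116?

3

Suppose k of them are at least 116. Those contribute at least 116 each and the other 15 − k at least 3 each.
So the total is at least 116k + 3(15 − k) = 45 + 113k. This must be ≤ 453, giving k ≤ 3.
k = 3 is achieved by 3 values at 116 and 12 at 3, total 384; add 69 to one value (staying below 116) to reach 453.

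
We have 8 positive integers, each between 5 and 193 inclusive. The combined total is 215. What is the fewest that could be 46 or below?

4

Let j be the number exceeding 46. Then the total is ≥ 47·j + 5·(8 − j) = 40 + 42j.
So 42j ≤ 175 and j ≤ 4; hence at least 8 − 4 = 4 are ≤ 46.
Exactly 4 works: 4 values at 5 and 4 at 47 total 208; raise one of the low values by 7 (still ≤ 46) to hit 215.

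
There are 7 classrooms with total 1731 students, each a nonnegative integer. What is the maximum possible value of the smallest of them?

247

The average is 1731/7 < 248, so some value is ≤ 247.
Equality holds with 5 values of 247 and 2 values of 248.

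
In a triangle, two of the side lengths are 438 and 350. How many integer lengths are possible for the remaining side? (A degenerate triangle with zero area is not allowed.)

The triangle inequality gives |438 − 350| < c < 438 + 350, i.e. 88 < c < 788.
So c can be any integer from 89 to 787: 699 values.

699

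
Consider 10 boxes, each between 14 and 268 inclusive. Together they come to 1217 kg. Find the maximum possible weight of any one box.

268

To make one box as large as possible, make the other 9 as small as possible.
The other 9 contribute at least 9 × 14 = 126, leaving at most 1217 − 126 = 1091.
But each box is capped at 268, so the maximum is 268.
Achievable: one at 268 and the other 9 totalling 949, which fits since 9 × 14 ≤ 949 ≤ 9 × 268.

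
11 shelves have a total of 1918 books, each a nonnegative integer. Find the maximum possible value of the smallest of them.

174

The 11 values sum to 1918, so their minimum is at most ⌊1918/11⌋ = 174.
Taking 7 copies of 174 and 4 copies of 175 gives exactly 1918, so 174 is attained.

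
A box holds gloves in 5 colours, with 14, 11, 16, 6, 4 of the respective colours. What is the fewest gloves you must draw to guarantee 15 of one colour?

50

In the worst case you take as many as possible of each colour without reaching 15: 14 + 11 + 14 + 6 + 4 = 49.
The next one must give 15 of some colour, so 49 + 1 = 50.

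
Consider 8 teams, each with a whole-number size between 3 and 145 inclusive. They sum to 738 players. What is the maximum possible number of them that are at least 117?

6

Suppose k of them are at least 117. Those contribute at least 117 each and the other 8 − k at least 3 each.
So the total is at least 117k + 3(8 − k) = 24 + 114k. This must be ≤ 738, giving k ≤ 6.
k = 6 is achieved by 6 values at 117 and 2 at 3, total 708; add 30 to one value (staying below 117) to reach 738.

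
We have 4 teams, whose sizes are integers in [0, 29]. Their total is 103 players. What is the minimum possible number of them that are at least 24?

Suppose at most 4 − j of them reach 24; then j values are ≤ 23 and the rest ≤ 29.
The total is then ≤ 23·j + 29·(4 − j) = 116 − 6j. For this to be ≥ 103 we need j ≤ 2, so at least 4 − 2 = 2 must reach 24.
Exactly 2 works: 2 values at 29 and 2 at 23 total 104; lower one of the high values by 1 (still ≥ 24) to hit 103.

2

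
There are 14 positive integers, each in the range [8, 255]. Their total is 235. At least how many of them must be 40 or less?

Each value above 40 is at least 41, contributing at least 41 − 8 = 33 above the floor 8.
The sum exceeds the floor total 112 by 123, so at most ⌊123/33⌋ = 3 exceed 40, and at least 11 are ≤ 40.
Exactly 11 works: 11 values at 8 and 3 at 41 total 211; raise one of the low values by 24 (still ≤ 40) to hit 235.

11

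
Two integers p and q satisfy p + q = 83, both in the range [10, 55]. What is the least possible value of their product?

1540

Since p + q is fixed, pushing one of them to its bound minimizes the product.
At the endpoint p = 28, q = 83 − 28 = 55, so pq = 28 × 55 = 1540.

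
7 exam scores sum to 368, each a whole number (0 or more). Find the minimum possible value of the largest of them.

53

The average is 368/7 > 52, so not all 7 can be 52 or less; the largest is ≥ 53.
Equality holds with 4 values of 53 and 3 values of 52.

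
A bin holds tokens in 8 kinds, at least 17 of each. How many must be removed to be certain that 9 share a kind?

65

You could draw 8 of every kind without reaching 9 of any — 64 in all.
One more forces 9 of some kind, so 64 + 1 = 65.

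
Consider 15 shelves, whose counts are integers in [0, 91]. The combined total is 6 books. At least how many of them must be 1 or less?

12

Each value above 1 is at least 2, contributing at least 2 − 0 = 2 above the floor 0.
The sum exceeds the floor total 0 by 6, so at most ⌊6/2⌋ = 3 exceed 1, and at least 12 are ≤ 1.
Exactly 12 works: 12 values at 0 and 3 at 2 total 6.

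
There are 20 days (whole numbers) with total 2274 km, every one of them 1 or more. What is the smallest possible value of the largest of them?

114

The average is 2274/20 > 113, so not all 20 can be 113 or less; the largest is ≥ 114.
Achievable: 14 of them at 114 and 6 at 113 total 2274.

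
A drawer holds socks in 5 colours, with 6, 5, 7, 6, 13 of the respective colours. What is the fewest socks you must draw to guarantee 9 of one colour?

33

In the worst case you take as many as possible of each colour without reaching 9: 6 + 5 + 7 + 6 + 8 = 32.
The next one must give 9 of some colour, so 32 + 1 = 33.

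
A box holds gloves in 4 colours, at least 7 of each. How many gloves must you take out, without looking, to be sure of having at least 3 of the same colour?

You could draw 2 of every colour without reaching 3 of any — 8 in all.
One more forces 3 of some colour, so 8 + 1 = 9.

9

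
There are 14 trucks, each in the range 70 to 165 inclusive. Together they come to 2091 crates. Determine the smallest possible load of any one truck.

To make one truck as small as possible, make the other 13 as large as possible.
The other 13 can take up 13 × 165 = 2145 ≥ 2091 − 70, so one truck can sit at its floor of 70.
Achievable: one at 70 and the other 13 totalling 2021, which fits since 13 × 70 ≤ 2021 ≤ 13 × 165.

70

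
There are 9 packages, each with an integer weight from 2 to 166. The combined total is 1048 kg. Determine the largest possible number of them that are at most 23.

3

Suppose k of them are at most 23. Those contribute at most 23 each and the rest at most 166 each.
So the total is at most 23k + 166(9 − k) = 1494 − 143k. This must still be ≥ 1048, so k ≤ 3.
k = 3 is achieved by 3 values at 23 and 6 at 166, total 1065; lower one of the 166's by 17 (still > 23) to reach 1048.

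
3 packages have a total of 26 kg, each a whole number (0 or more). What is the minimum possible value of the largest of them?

9

The average is 26/3 > 8, so not all 3 can be 8 or less; the largest is ≥ 9.
Achievable: 2 of them at 9 and 1 at 8 total 26.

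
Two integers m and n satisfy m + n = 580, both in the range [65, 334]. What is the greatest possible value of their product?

With m + n fixed, mn peaks when the two are closest together.
Taking m = 290 and n = 290 (both in [65, 334]) gives mn = 84100.

84100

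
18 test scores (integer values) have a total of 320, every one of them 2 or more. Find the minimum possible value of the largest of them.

The average is 320/18 > 17, so not all 18 can be 17 or less; the largest is ≥ 18.
Taking 4 copies of 17 and 14 copies of 18 gives exactly 320, so 18 is attained.

18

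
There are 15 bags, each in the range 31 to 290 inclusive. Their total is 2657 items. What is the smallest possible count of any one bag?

31

To make one bag as small as possible, make the other 14 as large as possible.
The other 14 can take up 14 × 290 = 4060 ≥ 2657 − 31, so one bag can sit at its floor of 31.
Achievable: one at 31 and the other 14 totalling 2626, which fits since 14 × 31 ≤ 2626 ≤ 14 × 290.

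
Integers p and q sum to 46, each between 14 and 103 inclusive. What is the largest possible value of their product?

529

For a fixed sum, the product pq is largest when p and q are as close as possible.
Taking p = 23 and q = 23 (both in [14, 103]) gives pq = 529.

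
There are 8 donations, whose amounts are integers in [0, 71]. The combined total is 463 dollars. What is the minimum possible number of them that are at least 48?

Each value short of 48 is at most 47, costing at least 71 − 47 = 24 against the maximum total of 568.
We can afford to lose at most 568 − 463 = 105, so at most ⌊105/24⌋ = 4 fall short, and at least 4 are ≥ 48.
Exactly 4 works: 4 values at 71 and 4 at 47 total 472; lower one of the high values by 9 (still ≥ 48) to hit 463.

4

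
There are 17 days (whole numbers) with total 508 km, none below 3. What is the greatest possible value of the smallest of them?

29

The average is 508/17 < 30, so some value is ≤ 29.
Taking 2 copies of 29 and 15 copies of 30 gives exactly 508, so 29 is attained.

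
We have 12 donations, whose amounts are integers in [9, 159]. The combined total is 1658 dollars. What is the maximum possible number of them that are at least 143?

11

If k of the values are ≥ 143, the total is ≥ 143k + 9(12 − k).
Setting 143k + 9(12 − k) ≤ 1658 gives 134k ≤ 1550, so k ≤ 11.
k = 11 is achieved by 11 values at 143 and 1 at 9, total 1582; add 76 to one value (staying below 143) to reach 1658.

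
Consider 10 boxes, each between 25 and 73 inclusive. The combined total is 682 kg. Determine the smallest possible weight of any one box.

25

Minimizing one value means maximizing the remaining 9.
The other 9 contribute at most 9 × 73 = 657, leaving at least 682 − 657 = 25.
Since 25 ≥ 25, this is achievable: one at 25 and 9 at 73.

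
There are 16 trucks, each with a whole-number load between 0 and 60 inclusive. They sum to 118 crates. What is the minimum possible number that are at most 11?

If only k of them are at most 11, the other 16 − k are at least 12, so the total is at least (16 − k)·12 + k·0.
This is ≤ 118, so (16 − k)·12 + 0k ≤ 118, which gives k ≥ 7.
Exactly 7 works: 7 values at 0 and 9 at 12 total 108; raise one of the low values by 10 (still ≤ 11) to hit 118.

7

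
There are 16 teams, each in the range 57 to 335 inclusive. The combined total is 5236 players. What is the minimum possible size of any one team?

211

Minimizing one value means maximizing the remaining 15.
The other 15 contribute at most 15 × 335 = 5025, leaving at least 5236 − 5025 = 211.
Since 211 ≥ 57, this is achievable: one at 211 and 15 at 335.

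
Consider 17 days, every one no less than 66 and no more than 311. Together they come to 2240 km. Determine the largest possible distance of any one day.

311

Maximizing one value means minimizing the remaining 16.
The other 16 contribute at least 16 × 66 = 1056, leaving at most 2240 − 1056 = 1184.
But each day is capped at 311, so the maximum is 311.
Achievable: one at 311 and the other 16 totalling 1929, which fits since 16 × 66 ≤ 1929 ≤ 16 × 311.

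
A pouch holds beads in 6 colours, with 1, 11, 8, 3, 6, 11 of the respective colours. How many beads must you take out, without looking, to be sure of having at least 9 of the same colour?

35

In the worst case you take as many as possible of each colour without reaching 9: 1 + 8 + 8 + 3 + 6 + 8 = 34.
The next one must give 9 of some colour, so 34 + 1 = 35.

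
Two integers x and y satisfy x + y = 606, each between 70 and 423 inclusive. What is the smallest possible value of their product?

For a fixed sum, xy is smallest when x and y are as far apart as possible.
The extreme feasible split is x = 183, y = 423, giving xy = 77409.

77409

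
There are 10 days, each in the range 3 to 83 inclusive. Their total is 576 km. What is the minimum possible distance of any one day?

3

To make one day as small as possible, make the other 9 as large as possible.
The other 9 can take up 9 × 83 = 747 ≥ 576 − 3, so one day can sit at its floor of 3.
Achievable: one at 3 and the other 9 totalling 573, which fits since 9 × 3 ≤ 573 ≤ 9 × 83.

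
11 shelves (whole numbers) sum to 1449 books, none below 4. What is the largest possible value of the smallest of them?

If every one of the 11 were at least 132, the total would be at least 11 × 132 = 1452 > 1449.
Equality holds with 3 values of 131 and 8 values of 132.

131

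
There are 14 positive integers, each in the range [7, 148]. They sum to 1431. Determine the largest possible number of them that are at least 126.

11

If k of the values are ≥ 126, the total is ≥ 126k + 7(14 − k).
Setting 126k + 7(14 − k) ≤ 1431 gives 119k ≤ 1333, so k ≤ 11.
k = 11 is achieved by 11 values at 126 and 3 at 7, total 1407; add 24 to one value (staying below 126) to reach 1431.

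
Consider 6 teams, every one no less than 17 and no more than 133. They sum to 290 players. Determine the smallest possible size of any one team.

Minimizing one value means maximizing the remaining 5.
The other 5 can take up 5 × 133 = 665 ≥ 290 − 17, so one team can sit at its floor of 17.
Achievable: one at 17 and the other 5 totalling 273, which fits since 5 × 17 ≤ 273 ≤ 5 × 133.

17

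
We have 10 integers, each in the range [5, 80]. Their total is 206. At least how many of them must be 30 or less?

Each value above 30 is at least 31, contributing at least 31 − 5 = 26 above the floor 5.
The sum exceeds the floor total 50 by 156, so at most ⌊156/26⌋ = 6 exceed 30, and at least 4 are ≤ 30.
Exactly 4 works: 4 values at 5 and 6 at 31 total 206.

4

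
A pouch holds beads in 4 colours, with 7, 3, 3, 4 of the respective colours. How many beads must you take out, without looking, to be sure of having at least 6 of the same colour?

16

In the worst case you take as many as possible of each colour without reaching 6: 5 + 3 + 3 + 4 = 15.
The next one must give 6 of some colour, so 15 + 1 = 16.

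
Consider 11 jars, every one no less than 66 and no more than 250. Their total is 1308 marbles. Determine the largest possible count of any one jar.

To make one jar as large as possible, make the other 10 as small as possible.
The other 10 contribute at least 10 × 66 = 660, leaving at most 1308 − 660 = 648.
But each jar is capped at 250, so the maximum is 250.
Achievable: one at 250 and the other 10 totalling 1058, which fits since 10 × 66 ≤ 1058 ≤ 10 × 250.

250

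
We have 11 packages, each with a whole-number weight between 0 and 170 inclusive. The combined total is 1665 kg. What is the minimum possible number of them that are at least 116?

If only k of them are at least 116, the other 11 − k are at most 115, so the total is at most k·170 + (11 − k)·115.
This must reach 1665, so k·170 + (11 − k)·115 ≥ 1665, giving k ≥ 8.
Exactly 8 works: 8 values at 170 and 3 at 115 total 1705; lower one of the high values by 40 (still ≥ 116) to hit 1665.

8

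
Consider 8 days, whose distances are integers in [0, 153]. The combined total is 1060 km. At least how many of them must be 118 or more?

4

Each value short of 118 is at most 117, costing at least 153 − 117 = 36 against the maximum total of 1224.
We can afford to lose at most 1224 − 1060 = 164, so at most ⌊164/36⌋ = 4 fall short, and at least 4 are ≥ 118.
Exactly 4 works: 4 values at 153 and 4 at 117 total 1080; lower one of the high values by 20 (still ≥ 118) to hit 1060.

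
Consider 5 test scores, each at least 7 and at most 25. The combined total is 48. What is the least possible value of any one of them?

7

To make one score as small as possible, make the other 4 as large as possible.
The other 4 can take up 4 × 25 = 100 ≥ 48 − 7, so one score can sit at its floor of 7.
Achievable: one at 7 and the other 4 totalling 41, which fits since 4 × 7 ≤ 41 ≤ 4 × 25.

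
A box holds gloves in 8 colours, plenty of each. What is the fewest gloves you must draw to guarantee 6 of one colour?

In the worst case you draw 5 of each of the 8 colours: 8 × 5 = 40.
One more forces 6 of some colour, so 40 + 1 = 41.

41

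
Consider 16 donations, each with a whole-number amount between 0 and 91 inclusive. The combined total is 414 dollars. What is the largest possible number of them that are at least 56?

Suppose k of them are at least 56. Those contribute at least 56 each and the other 16 − k at least 0 each.
So the total is at least 56k + 0(16 − k) = 0 + 56k. This must be ≤ 414, giving k ≤ 7.
k = 7 is achieved by 7 values at 56 and 9 at 0, total 392; add 22 to one value (staying below 56) to reach 414.

7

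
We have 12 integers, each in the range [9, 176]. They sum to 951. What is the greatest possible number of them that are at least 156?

5

Suppose k of them are at least 156. Those contribute at least 156 each and the other 12 − k at least 9 each.
So the total is at least 156k + 9(12 − k) = 108 + 147k. This must be ≤ 951, giving k ≤ 5.
k = 5 is achieved by 5 values at 156 and 7 at 9, total 843; add 108 to one value (staying below 156) to reach 951.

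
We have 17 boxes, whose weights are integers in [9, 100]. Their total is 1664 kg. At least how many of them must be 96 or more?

10

If only k of them are at least 96, the other 17 − k are at most 95, so the total is at most k·100 + (17 − k)·95.
This must reach 1664, so k·100 + (17 − k)·95 ≥ 1664, giving k ≥ 10.
Exactly 10 works: 10 values at 100 and 7 at 95 total 1665; lower one of the high values by 1 (still ≥ 96) to hit 1664.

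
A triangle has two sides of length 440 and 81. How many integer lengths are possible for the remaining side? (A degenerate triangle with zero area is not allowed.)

161

The triangle inequality gives |440 − 81| < c < 440 + 81, i.e. 359 < c < 521.
So c can be any integer from 360 to 520: 161 values.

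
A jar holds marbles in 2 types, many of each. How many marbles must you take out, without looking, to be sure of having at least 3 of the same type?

In the worst case you draw 2 of each of the 2 types: 2 × 2 = 4.
One more forces 3 of some type, so 4 + 1 = 5.

5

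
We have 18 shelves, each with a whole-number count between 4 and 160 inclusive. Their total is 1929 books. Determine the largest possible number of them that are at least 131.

14

Suppose k of them are at least 131. Those contribute at least 131 each and the other 18 − k at least 4 each.
So the total is at least 131k + 4(18 − k) = 72 + 127k. This must be ≤ 1929, giving k ≤ 14.
k = 14 is achieved by 14 values at 131 and 4 at 4, total 1850; add 79 to one value (staying below 131) to reach 1929.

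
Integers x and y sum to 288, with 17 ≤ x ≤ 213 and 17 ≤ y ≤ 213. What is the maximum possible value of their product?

xy = x(288 − x) is maximized when x is as near 288/2 as the bounds allow.
Taking x = 144 and y = 144 (both in [17, 213]) gives xy = 20736.

20736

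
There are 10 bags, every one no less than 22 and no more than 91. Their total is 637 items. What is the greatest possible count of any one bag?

91

Maximizing one value means minimizing the remaining 9.
The other 9 contribute at least 9 × 22 = 198, leaving at most 637 − 198 = 439.
But each bag is capped at 91, so the maximum is 91.
Achievable: one at 91 and the other 9 totalling 546, which fits since 9 × 22 ≤ 546 ≤ 9 × 91.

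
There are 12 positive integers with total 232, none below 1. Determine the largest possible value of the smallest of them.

The 12 values sum to 232, so their minimum is at most ⌊232/12⌋ = 19.
Equality holds with 8 values of 19 and 4 values of 20.

19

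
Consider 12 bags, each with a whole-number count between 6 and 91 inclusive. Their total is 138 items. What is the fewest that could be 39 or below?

If only k of them are at most 39, the other 12 − k are at least 40, so the total is at least (12 − k)·40 + k·6.
This is ≤ 138, so (12 − k)·40 + 6k ≤ 138, which gives k ≥ 11.
Exactly 11 works: 11 values at 6 and 1 at 40 total 106; raise one of the low values by 32 (still ≤ 39) to hit 138.

11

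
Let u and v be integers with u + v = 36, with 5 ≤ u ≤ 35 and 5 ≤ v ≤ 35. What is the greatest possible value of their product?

324

With u + v fixed, uv peaks when the two are closest together.
Taking u = 18 and v = 18 (both in [5, 35]) gives uv = 324.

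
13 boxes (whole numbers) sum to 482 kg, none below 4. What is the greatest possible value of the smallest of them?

If every one of the 13 were at least 38, the total would be at least 13 × 38 = 494 > 482.
Achievable: 12 of them at 37 and 1 at 38 total 482.

37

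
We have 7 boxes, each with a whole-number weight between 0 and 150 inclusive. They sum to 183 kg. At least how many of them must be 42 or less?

3

Let j be the number exceeding 42. Then the total is ≥ 43·j + 0·(7 − j) = 0 + 43j.
So 43j ≤ 183 and j ≤ 4; hence at least 7 − 4 = 3 are ≤ 42.
Exactly 3 works: 3 values at 0 and 4 at 43 total 172; raise one of the low values by 11 (still ≤ 42) to hit 183.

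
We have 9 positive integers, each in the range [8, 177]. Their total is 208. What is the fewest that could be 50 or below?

Let j be the number exceeding 50. Then the total is ≥ 51·j + 8·(9 − j) = 72 + 43j.
So 43j ≤ 136 and j ≤ 3; hence at least 9 − 3 = 6 are ≤ 50.
Exactly 6 works: 6 values at 8 and 3 at 51 total 201; raise one of the low values by 7 (still ≤ 50) to hit 208.

6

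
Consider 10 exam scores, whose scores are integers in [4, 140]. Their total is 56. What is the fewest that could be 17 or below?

If only k of them are at most 17, the other 10 − k are at least 18, so the total is at least (10 − k)·18 + k·4.
This is ≤ 56, so (10 − k)·18 + 4k ≤ 56, which gives k ≥ 9.
Exactly 9 works: 9 values at 4 and 1 at 18 total 54; raise one of the low values by 2 (still ≤ 17) to hit 56.

9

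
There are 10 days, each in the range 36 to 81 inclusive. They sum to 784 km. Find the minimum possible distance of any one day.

Minimizing one value means maximizing the remaining 9.
The other 9 contribute at most 9 × 81 = 729, leaving at least 784 − 729 = 55.
Since 55 ≥ 36, this is achievable: one at 55 and 9 at 81.

55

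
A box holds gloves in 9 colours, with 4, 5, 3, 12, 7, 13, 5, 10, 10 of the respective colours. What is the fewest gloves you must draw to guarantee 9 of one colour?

57

In the worst case you take as many as possible of each colour without reaching 9: 4 + 5 + 3 + 8 + 7 + 8 + 5 + 8 + 8 = 56.
The next one must give 9 of some colour, so 56 + 1 = 57.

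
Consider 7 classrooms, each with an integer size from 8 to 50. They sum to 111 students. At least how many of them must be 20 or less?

Let j be the number exceeding 20. Then the total is ≥ 21·j + 8·(7 − j) = 56 + 13j.
So 13j ≤ 55 and j ≤ 4; hence at least 7 − 4 = 3 are ≤ 20.
Exactly 3 works: 3 values at 8 and 4 at 21 total 108; raise one of the low values by 3 (still ≤ 20) to hit 111.

3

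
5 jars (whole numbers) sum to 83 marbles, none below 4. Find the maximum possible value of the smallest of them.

The 5 values sum to 83, so their minimum is at most ⌊83/5⌋ = 16.
Equality holds with 2 values of 16 and 3 values of 17.

16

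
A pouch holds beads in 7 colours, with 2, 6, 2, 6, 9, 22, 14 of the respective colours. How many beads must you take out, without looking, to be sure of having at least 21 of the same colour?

60

In the worst case you take as many as possible of each colour without reaching 21: 2 + 6 + 2 + 6 + 9 + 20 + 14 = 59.
The next one must give 21 of some colour, so 59 + 1 = 60.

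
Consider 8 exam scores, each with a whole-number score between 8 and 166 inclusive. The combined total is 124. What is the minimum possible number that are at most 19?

3

If only k of them are at most 19, the other 8 − k are at least 20, so the total is at least (8 − k)·20 + k·8.
This is ≤ 124, so (8 − k)·20 + 8k ≤ 124, which gives k ≥ 3.
Exactly 3 works: 3 values at 8 and 5 at 20 total 124.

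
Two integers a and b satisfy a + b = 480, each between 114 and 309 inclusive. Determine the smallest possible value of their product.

52839

ab = a(480 − a) is concave in a, so over [171, 309] it is minimized at an endpoint.
The extreme feasible split is a = 171, b = 309, giving ab = 52839.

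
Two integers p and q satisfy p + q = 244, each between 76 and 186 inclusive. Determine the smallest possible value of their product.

For a fixed sum, pq is smallest when p and q are as far apart as possible.
At the endpoint p = 76, q = 244 − 76 = 168, so pq = 76 × 168 = 12768.

12768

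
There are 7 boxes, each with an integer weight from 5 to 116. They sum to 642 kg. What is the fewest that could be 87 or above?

If only k of them are at least 87, the other 7 − k are at most 86, so the total is at most k·116 + (7 − k)·86.
This must reach 642, so k·116 + (7 − k)·86 ≥ 642, giving k ≥ 2.
Exactly 2 works: 2 values at 116 and 5 at 86 total 662; lower one of the high values by 20 (still ≥ 87) to hit 642.

2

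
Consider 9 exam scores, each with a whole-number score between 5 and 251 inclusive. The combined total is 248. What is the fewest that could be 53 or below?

Each value above 53 is at least 54, contributing at least 54 − 5 = 49 above the floor 5.
The sum exceeds the floor total 45 by 203, so at most ⌊203/49⌋ = 4 exceed 53, and at least 5 are ≤ 53.
Exactly 5 works: 5 values at 5 and 4 at 54 total 241; raise one of the low values by 7 (still ≤ 53) to hit 248.

5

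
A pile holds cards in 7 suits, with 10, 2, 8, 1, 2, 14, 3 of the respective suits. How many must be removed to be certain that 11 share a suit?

37

In the worst case you take as many as possible of each suit without reaching 11: 10 + 2 + 8 + 1 + 2 + 10 + 3 = 36.
The next one must give 11 of some suit, so 36 + 1 = 37.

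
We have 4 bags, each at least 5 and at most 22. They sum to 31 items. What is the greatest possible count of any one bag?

16

To make one bag as large as possible, make the other 3 as small as possible.
The other 3 contribute at least 3 × 5 = 15, leaving at most 31 − 15 = 16.
Since 16 ≤ 22, this is achievable: one at 16 and 3 at 5.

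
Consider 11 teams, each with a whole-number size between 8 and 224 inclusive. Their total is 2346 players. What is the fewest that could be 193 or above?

8

Suppose at most 11 − j of them reach 193; then j values are ≤ 192 and the rest ≤ 224.
The total is then ≤ 192·j + 224·(11 − j) = 2464 − 32j. For this to be ≥ 2346 we need j ≤ 3, so at least 11 − 3 = 8 must reach 193.
Exactly 8 works: 8 values at 224 and 3 at 192 total 2368; lower one of the high values by 22 (still ≥ 193) to hit 2346.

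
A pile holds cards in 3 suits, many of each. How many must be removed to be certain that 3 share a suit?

7

You could draw 2 of every suit without reaching 3 of any — 6 in all.
One more forces 3 of some suit, so 6 + 1 = 7.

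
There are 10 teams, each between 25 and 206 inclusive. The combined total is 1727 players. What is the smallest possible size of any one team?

25

Minimizing one value means maximizing the remaining 9.
The other 9 can take up 9 × 206 = 1854 ≥ 1727 − 25, so one team can sit at its floor of 25.
Achievable: one at 25 and the other 9 totalling 1702, which fits since 9 × 25 ≤ 1702 ≤ 9 × 206.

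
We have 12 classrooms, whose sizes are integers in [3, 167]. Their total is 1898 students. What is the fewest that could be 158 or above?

Each value short of 158 is at most 157, costing at least 167 − 157 = 10 against the maximum total of 2004.
We can afford to lose at most 2004 − 1898 = 106, so at most ⌊106/10⌋ = 10 fall short, and at least 2 are ≥ 158.
Exactly 2 works: 2 values at 167 and 10 at 157 total 1904; lower one of the high values by 6 (still ≥ 158) to hit 1898.

2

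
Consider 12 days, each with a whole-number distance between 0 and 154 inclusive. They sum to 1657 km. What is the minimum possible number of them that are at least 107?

9

If only k of them are at least 107, the other 12 − k are at most 106, so the total is at most k·154 + (12 − k)·106.
This must reach 1657, so k·154 + (12 − k)·106 ≥ 1657, giving k ≥ 9.
Exactly 9 works: 9 values at 154 and 3 at 106 total 1704; lower one of the high values by 47 (still ≥ 107) to hit 1657.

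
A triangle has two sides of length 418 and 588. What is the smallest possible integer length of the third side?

The third side must exceed |418 − 588| = 170.
The smallest integer above 170 is 171.

171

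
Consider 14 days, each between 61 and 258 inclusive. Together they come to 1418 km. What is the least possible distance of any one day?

Minimizing one value means maximizing the remaining 13.
The other 13 can take up 13 × 258 = 3354 ≥ 1418 − 61, so one day can sit at its floor of 61.
Achievable: one at 61 and the other 13 totalling 1357, which fits since 13 × 61 ≤ 1357 ≤ 13 × 258.

61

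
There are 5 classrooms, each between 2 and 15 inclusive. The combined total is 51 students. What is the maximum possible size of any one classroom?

To make one classroom as large as possible, make the other 4 as small as possible.
The other 4 contribute at least 4 × 2 = 8, leaving at most 51 − 8 = 43.
But each classroom is capped at 15, so the maximum is 15.
Achievable: one at 15 and the other 4 totalling 36, which fits since 4 × 2 ≤ 36 ≤ 4 × 15.

15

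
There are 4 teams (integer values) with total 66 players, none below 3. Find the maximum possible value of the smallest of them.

16

If every one of the 4 were at least 17, the total would be at least 4 × 17 = 68 > 66.
Taking 2 copies of 16 and 2 copies of 17 gives exactly 66, so 16 is attained.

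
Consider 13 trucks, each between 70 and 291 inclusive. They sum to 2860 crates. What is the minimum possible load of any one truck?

70

To make one truck as small as possible, make the other 12 as large as possible.
The other 12 can take up 12 × 291 = 3492 ≥ 2860 − 70, so one truck can sit at its floor of 70.
Achievable: one at 70 and the other 12 totalling 2790, which fits since 12 × 70 ≤ 2790 ≤ 12 × 291.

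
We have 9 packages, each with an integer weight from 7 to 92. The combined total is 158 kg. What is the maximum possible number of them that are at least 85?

1

With k values at 85 or above and the rest at least 7, the sum is at least 63 + 78k.
Since the sum is 158, we need 78k ≤ 95, i.e. k ≤ 1.
k = 1 is achieved by 1 value at 85 and 8 at 7, total 141; add 17 to one value (staying below 85) to reach 158.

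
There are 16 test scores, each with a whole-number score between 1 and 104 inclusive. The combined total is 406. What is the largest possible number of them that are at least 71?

5

With k values at 71 or above and the rest at least 1, the sum is at least 16 + 70k.
Since the sum is 406, we need 70k ≤ 390, i.e. k ≤ 5.
k = 5 is achieved by 5 values at 71 and 11 at 1, total 366; add 40 to one value (staying below 71) to reach 406.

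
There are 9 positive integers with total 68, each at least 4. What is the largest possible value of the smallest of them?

7

The 9 values sum to 68, so their minimum is at most ⌊68/9⌋ = 7.
Taking 4 copies of 7 and 5 copies of 8 gives exactly 68, so 7 is attained.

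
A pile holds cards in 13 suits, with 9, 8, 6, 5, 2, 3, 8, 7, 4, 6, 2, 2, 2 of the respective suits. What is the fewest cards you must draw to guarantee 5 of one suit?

In the worst case you take as many as possible of each suit without reaching 5: 4 + 4 + 4 + 4 + 2 + 3 + 4 + 4 + 4 + 4 + 2 + 2 + 2 = 43.
The next one must give 5 of some suit, so 43 + 1 = 44.

44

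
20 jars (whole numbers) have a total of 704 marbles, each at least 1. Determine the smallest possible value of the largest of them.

36

If every one of the 20 were at most 35, the total would be at most 20 × 35 = 700 < 704.
Achievable: 4 of them at 36 and 16 at 35 total 704.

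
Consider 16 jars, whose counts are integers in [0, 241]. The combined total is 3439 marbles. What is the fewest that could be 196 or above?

7

Each value short of 196 is at most 195, costing at least 241 − 195 = 46 against the maximum total of 3856.
We can afford to lose at most 3856 − 3439 = 417, so at most ⌊417/46⌋ = 9 fall short, and at least 7 are ≥ 196.
Exactly 7 works: 7 values at 241 and 9 at 195 total 3442; lower one of the high values by 3 (still ≥ 196) to hit 3439.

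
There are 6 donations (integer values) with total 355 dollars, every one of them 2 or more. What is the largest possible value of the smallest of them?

59

The 6 values sum to 355, so their minimum is at most ⌊355/6⌋ = 59.
Taking 5 copies of 59 and 1 copy of 60 gives exactly 355, so 59 is attained.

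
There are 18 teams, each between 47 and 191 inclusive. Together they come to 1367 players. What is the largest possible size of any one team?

191

To make one team as large as possible, make the other 17 as small as possible.
The other 17 contribute at least 17 × 47 = 799, leaving at most 1367 − 799 = 568.
But each team is capped at 191, so the maximum is 191.
Achievable: one at 191 and the other 17 totalling 1176, which fits since 17 × 47 ≤ 1176 ≤ 17 × 191.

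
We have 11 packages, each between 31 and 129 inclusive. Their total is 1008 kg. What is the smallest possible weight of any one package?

31

Minimizing one value means maximizing the remaining 10.
The other 10 can take up 10 × 129 = 1290 ≥ 1008 − 31, so one package can sit at its floor of 31.
Achievable: one at 31 and the other 10 totalling 977, which fits since 10 × 31 ≤ 977 ≤ 10 × 129.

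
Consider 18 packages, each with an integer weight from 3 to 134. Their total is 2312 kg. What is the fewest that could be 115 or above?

13

Each value short of 115 is at most 114, costing at least 134 − 114 = 20 against the maximum total of 2412.
We can afford to lose at most 2412 − 2312 = 100, so at most ⌊100/20⌋ = 5 fall short, and at least 13 are ≥ 115.
Exactly 13 works: 13 values at 134 and 5 at 114 total 2312.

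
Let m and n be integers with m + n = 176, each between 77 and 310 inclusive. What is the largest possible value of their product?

7744

With m + n fixed, mn peaks when the two are closest together.
Taking m = 88 and n = 88 (both in [77, 310]) gives mn = 7744.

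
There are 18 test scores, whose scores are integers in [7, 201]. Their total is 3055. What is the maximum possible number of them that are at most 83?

4

Each value at 83 or below falls at least 201 − 83 = 118 short of the ceiling 201.
The ceiling total is 18 × 201 = 3618, and we need 3055, so at most ⌊(3618 − 3055)/118⌋ = 4 can be that low.
k = 4 is achieved by 4 values at 83 and 14 at 201, total 3146; lower one of the 201's by 91 (still > 83) to reach 3055.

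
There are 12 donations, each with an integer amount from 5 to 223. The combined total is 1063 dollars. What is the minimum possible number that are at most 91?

Let j be the number exceeding 91. Then the total is ≥ 92·j + 5·(12 − j) = 60 + 87j.
So 87j ≤ 1003 and j ≤ 11; hence at least 12 − 11 = 1 are ≤ 91.
Exactly 1 works: 1 value at 5 and 11 at 92 total 1017; raise one of the low values by 46 (still ≤ 91) to hit 1063.

1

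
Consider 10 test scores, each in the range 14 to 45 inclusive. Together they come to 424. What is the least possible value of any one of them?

To make one score as small as possible, make the other 9 as large as possible.
The other 9 contribute at most 9 × 45 = 405, leaving at least 424 − 405 = 19.
Since 19 ≥ 14, this is achievable: one at 19 and 9 at 45.

19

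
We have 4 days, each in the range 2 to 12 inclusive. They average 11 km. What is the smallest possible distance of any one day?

8

Minimizing one value means maximizing the remaining 3.
The total is 4 × 11 = 44.
The other 3 contribute at most 3 × 12 = 36, leaving at least 44 − 36 = 8.
Since 8 ≥ 2, this is achievable: one at 8 and 3 at 12.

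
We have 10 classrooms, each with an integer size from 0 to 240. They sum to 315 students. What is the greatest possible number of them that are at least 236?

1

Suppose k of them are at least 236. Those contribute at least 236 each and the other 10 − k at least 0 each.
So the total is at least 236k + 0(10 − k) = 0 + 236k. This must be ≤ 315, giving k ≤ 1.
k = 1 is achieved by 1 value at 236 and 9 at 0, total 236; add 79 to one value (staying below 236) to reach 315.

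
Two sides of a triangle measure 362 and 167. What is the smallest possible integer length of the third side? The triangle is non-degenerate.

The third side must exceed |362 − 167| = 195.
The smallest integer above 195 is 196.

196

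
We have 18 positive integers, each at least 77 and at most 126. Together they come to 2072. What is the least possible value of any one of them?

77

Minimizing one value means maximizing the remaining 17.
The other 17 can take up 17 × 126 = 2142 ≥ 2072 − 77, so one integer can sit at its floor of 77.
Achievable: one at 77 and the other 17 totalling 1995, which fits since 17 × 77 ≤ 1995 ≤ 17 × 126.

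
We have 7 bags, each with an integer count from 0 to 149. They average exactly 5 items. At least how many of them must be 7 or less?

3

The total is 7 × 5 = 35.
Let j be the number exceeding 7. Then the total is ≥ 8·j + 0·(7 − j) = 0 + 8j.
So 8j ≤ 35 and j ≤ 4; hence at least 7 − 4 = 3 are ≤ 7.
Exactly 3 works: 3 values at 0 and 4 at 8 total 32; raise one of the low values by 3 (still ≤ 7) to hit 35.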